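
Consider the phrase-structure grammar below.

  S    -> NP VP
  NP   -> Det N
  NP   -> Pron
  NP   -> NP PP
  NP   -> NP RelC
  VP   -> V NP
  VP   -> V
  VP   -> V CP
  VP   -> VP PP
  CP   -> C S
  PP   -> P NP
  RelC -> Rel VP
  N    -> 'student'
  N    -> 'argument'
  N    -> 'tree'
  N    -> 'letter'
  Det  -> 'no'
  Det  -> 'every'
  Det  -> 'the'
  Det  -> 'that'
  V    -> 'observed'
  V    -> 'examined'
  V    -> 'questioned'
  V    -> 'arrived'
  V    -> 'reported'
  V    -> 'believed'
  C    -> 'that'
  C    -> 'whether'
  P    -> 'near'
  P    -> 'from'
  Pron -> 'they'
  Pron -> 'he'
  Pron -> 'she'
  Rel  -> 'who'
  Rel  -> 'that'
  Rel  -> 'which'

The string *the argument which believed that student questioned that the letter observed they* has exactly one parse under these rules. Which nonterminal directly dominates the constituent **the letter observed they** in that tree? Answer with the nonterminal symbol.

[S [NP [NP [Det the] [N argument]] [RelC [Rel which] [VP [V believed] [NP [Det that] [N student]]]]] [VP [V questioned] [CP [C that] [S [NP [Det the] [N letter]] [VP [V observed] [NP [Pron they]]]]]]]
The span 'the letter observed they' is the S node built by S → NP VP.
Its mother is the CP built by CP → C S.

CP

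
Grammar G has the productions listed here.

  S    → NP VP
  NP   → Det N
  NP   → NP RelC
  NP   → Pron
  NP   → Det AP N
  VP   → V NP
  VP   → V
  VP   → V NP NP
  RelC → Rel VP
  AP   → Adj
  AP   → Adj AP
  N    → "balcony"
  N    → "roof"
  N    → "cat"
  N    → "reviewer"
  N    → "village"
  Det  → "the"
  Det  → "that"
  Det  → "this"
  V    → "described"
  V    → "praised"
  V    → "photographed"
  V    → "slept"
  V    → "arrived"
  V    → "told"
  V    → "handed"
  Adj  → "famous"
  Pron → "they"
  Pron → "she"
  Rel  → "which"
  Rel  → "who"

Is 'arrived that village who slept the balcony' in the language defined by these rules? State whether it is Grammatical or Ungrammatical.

For S → NP VP, no prefix of the string parses as an NP.

Ungrammatical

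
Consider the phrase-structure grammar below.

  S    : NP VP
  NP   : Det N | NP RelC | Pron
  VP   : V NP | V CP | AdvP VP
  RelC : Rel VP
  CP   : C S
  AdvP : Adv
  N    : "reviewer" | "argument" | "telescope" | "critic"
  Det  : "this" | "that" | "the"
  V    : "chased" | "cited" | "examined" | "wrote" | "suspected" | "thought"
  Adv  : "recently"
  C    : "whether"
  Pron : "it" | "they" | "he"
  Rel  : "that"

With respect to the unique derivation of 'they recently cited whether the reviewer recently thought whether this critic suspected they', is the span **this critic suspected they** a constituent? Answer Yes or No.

Yes

[S [NP [Pron they]] [VP [AdvP [Adv recently]] [VP [V cited] [CP [C whether] [S [NP [Det the] [N reviewer]] [VP [AdvP [Adv recently]] [VP [V thought] [CP [C whether] [S [NP [Det this] [N critic]] [VP [V suspected] [NP [Pron they]]]]]]]]]]]]
The words 'this critic suspected they' are exhaustively dominated by a single S node (built by S → NP VP), so they form a constituent.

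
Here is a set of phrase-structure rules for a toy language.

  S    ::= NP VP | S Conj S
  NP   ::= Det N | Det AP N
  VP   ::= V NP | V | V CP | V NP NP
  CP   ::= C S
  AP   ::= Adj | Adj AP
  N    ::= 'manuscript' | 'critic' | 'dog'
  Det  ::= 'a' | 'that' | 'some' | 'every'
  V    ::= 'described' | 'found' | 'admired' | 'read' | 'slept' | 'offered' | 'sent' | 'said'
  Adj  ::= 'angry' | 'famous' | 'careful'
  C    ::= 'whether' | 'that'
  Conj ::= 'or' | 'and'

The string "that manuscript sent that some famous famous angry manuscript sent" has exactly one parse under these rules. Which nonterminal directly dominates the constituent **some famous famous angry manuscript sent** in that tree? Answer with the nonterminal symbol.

S
  NP
    Det: that
    N: manuscript
  VP
    V: sent
    CP
      C: that
      S
        NP
          Det: some
          AP
            Adj: famous
            AP
              Adj: famous
              AP
                Adj: angry
          N: manuscript
        VP
          V: sent
The span 'some famous famous angry manuscript sent' is the S node built by S → NP VP.
Its mother is the CP built by CP → C S.

CP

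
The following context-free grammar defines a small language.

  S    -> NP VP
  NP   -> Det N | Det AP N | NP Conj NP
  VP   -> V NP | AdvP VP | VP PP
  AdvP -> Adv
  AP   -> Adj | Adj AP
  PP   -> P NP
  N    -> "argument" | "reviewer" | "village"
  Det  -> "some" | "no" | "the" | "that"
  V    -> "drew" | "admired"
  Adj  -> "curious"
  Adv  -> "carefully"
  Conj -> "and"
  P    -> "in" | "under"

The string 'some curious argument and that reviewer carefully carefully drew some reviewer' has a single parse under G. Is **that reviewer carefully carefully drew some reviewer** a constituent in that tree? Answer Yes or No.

[S [NP [NP [Det some] [AP [Adj curious]] [N argument]] [Conj and] [NP [Det that] [N reviewer]]] [VP [AdvP [Adv carefully]] [VP [AdvP [Adv carefully]] [VP [V drew] [NP [Det some] [N reviewer]]]]]]
The smallest constituent containing 'that reviewer carefully carefully drew some reviewer' is the S spanning 'some curious argument and that reviewer carefully carefully drew some reviewer'; no single node in the tree dominates exactly the given words.

No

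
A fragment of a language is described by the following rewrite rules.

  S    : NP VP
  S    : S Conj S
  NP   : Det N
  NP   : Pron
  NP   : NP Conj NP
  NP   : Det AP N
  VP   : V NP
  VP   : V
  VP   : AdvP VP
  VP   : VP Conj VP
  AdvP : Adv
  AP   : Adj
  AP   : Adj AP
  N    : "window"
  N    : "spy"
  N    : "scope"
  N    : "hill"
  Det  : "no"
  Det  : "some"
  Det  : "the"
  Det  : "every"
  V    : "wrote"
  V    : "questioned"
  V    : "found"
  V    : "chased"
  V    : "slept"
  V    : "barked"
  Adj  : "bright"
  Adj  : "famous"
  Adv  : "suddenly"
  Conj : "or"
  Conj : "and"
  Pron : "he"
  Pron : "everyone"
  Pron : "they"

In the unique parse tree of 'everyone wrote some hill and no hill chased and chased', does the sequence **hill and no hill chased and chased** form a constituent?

No

[S [S [NP [Pron everyone]] [VP [V wrote] [NP [Det some] [N hill]]]] [Conj and] [S [NP [Det no] [N hill]] [VP [VP [V chased]] [Conj and] [VP [V chased]]]]]
The smallest constituent containing 'hill and no hill chased and chased' is the S spanning 'everyone wrote some hill and no hill chased and chased'; no single node in the tree dominates exactly the given words.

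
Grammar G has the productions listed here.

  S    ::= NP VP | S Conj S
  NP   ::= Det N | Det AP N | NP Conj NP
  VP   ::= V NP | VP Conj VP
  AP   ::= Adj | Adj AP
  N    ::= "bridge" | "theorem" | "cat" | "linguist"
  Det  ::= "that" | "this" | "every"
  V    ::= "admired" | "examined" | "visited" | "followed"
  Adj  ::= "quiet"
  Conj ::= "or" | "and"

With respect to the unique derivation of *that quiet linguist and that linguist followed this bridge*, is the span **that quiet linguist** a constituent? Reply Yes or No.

[S [NP [NP [Det that] [AP [Adj quiet]] [N linguist]] [Conj and] [NP [Det that] [N linguist]]] [VP [V followed] [NP [Det this] [N bridge]]]]
The words 'that quiet linguist' are exhaustively dominated by a single NP node (built by NP → Det AP N), so they form a constituent.

Yes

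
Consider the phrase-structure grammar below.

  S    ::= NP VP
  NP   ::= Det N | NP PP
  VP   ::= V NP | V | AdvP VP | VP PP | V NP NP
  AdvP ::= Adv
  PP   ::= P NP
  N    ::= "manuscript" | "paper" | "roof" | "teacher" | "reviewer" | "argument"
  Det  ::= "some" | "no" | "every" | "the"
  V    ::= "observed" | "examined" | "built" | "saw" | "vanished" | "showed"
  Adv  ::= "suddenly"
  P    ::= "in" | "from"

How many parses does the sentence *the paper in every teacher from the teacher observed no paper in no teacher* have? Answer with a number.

4

Two of the 4 distinct bracketings:
[S [NP [NP [Det the] [N paper]] [PP [P in] [NP [NP [Det every] [N teacher]] [PP [P from] [NP [Det the] [N teacher]]]]]] [VP [V observed] [NP [NP [Det no] [N paper]] [PP [P in] [NP [Det no] [N teacher]]]]]]
[S [NP [NP [Det the] [N paper]] [PP [P in] [NP [NP [Det every] [N teacher]] [PP [P from] [NP [Det the] [N teacher]]]]]] [VP [VP [V observed] [NP [Det no] [N paper]]] [PP [P in] [NP [Det no] [N teacher]]]]]
The difference turns on whether VP → VP PP is used at the relevant span, versus an alternative expansion of VP.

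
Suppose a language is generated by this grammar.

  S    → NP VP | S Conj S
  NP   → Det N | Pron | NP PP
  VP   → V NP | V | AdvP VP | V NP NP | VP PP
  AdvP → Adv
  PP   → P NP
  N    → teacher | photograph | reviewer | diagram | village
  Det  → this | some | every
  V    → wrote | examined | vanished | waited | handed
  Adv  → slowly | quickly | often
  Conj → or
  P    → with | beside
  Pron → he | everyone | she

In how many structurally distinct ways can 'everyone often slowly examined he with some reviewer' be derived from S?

4

Two of the 4 distinct bracketings:
[S [NP [Pron everyone]] [VP [AdvP [Adv often]] [VP [AdvP [Adv slowly]] [VP [V examined] [NP [NP [Pron he]] [PP [P with] [NP [Det some] [N reviewer]]]]]]]]
[S [NP [Pron everyone]] [VP [AdvP [Adv often]] [VP [AdvP [Adv slowly]] [VP [VP [V examined] [NP [Pron he]]] [PP [P with] [NP [Det some] [N reviewer]]]]]]]
The difference turns on whether NP → NP PP is used at the relevant span, versus an alternative expansion of NP.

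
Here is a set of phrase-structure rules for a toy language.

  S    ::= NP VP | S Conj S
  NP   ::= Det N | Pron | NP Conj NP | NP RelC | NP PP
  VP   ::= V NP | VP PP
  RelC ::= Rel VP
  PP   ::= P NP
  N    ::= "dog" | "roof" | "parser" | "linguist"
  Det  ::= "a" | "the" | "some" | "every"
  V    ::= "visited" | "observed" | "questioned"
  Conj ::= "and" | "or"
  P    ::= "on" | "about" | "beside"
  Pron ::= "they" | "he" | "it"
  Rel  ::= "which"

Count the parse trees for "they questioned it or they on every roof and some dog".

6

Two of the 6 distinct bracketings:
[S [NP [Pron they]] [VP [V questioned] [NP [NP [Pron it]] [Conj or] [NP [NP [NP [Pron they]] [PP [P on] [NP [Det every] [N roof]]]] [Conj and] [NP [Det some] [N dog]]]]]]
[S [NP [Pron they]] [VP [V questioned] [NP [NP [Pron it]] [Conj or] [NP [NP [Pron they]] [PP [P on] [NP [NP [Det every] [N roof]] [Conj and] [NP [Det some] [N dog]]]]]]]]
The trees differ in how a recursive rule is bracketed over the same span.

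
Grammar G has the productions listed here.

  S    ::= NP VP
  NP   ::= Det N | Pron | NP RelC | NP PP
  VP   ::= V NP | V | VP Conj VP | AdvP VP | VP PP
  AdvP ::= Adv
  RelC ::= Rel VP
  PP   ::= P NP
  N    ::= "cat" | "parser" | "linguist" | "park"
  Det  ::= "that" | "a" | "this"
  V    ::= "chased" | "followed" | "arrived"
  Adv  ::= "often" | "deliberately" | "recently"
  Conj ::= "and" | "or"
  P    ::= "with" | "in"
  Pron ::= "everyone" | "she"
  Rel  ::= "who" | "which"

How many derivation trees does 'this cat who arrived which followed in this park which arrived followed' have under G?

Two of the 4 distinct bracketings:
[S [NP [NP [NP [Det this] [N cat]] [RelC [Rel who] [VP [V arrived]]]] [RelC [Rel which] [VP [VP [V followed]] [PP [P in] [NP [NP [Det this] [N park]] [RelC [Rel which] [VP [V arrived]]]]]]]] [VP [V followed]]]
[S [NP [NP [NP [NP [Det this] [N cat]] [RelC [Rel who] [VP [V arrived]]]] [RelC [Rel which] [VP [VP [V followed]] [PP [P in] [NP [Det this] [N park]]]]]] [RelC [Rel which] [VP [V arrived]]]] [VP [V followed]]]
The trees differ in how a recursive rule is bracketed over the same span.

4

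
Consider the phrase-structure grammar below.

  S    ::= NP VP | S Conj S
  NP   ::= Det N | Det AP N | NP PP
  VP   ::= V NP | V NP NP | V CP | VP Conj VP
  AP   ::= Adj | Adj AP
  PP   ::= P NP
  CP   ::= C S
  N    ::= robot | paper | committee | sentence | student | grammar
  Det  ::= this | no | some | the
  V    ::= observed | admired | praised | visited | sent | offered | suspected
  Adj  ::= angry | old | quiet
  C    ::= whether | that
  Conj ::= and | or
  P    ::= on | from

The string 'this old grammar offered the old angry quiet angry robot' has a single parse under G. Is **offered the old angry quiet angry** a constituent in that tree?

[S [NP [Det this] [AP [Adj old]] [N grammar]] [VP [V offered] [NP [Det the] [AP [Adj old] [AP [Adj angry] [AP [Adj quiet] [AP [Adj angry]]]]] [N robot]]]]
The smallest constituent containing 'offered the old angry quiet angry' is the VP spanning 'offered the old angry quiet angry robot'; no single node in the tree dominates exactly the given words.

No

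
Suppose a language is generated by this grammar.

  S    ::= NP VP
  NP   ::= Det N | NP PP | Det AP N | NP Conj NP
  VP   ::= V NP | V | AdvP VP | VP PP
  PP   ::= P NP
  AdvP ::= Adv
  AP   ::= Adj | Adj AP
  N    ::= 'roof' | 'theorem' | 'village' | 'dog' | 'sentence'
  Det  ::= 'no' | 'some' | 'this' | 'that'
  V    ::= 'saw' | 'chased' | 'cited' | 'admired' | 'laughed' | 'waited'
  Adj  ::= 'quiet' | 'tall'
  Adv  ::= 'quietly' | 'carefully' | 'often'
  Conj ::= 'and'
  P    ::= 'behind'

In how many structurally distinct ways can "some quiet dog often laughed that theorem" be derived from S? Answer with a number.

[S [NP [Det some] [AP [Adj quiet]] [N dog]] [VP [AdvP [Adv often]] [VP [V laughed] [NP [Det that] [N theorem]]]]]
No rule offers an alternative attachment or grouping for any span, so this is the only derivation.

1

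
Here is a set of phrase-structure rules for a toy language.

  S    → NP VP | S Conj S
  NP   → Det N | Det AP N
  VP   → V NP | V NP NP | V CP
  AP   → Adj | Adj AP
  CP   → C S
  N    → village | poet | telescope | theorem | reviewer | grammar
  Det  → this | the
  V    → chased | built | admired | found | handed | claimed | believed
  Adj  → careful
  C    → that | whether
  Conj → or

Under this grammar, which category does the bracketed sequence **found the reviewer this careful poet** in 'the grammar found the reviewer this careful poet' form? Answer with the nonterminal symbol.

[S [NP [Det the] [N grammar]] [VP [V found] [NP [Det the] [N reviewer]] [NP [Det this] [AP [Adj careful]] [N poet]]]]
The span 'found the reviewer this careful poet' is the VP node built by VP → V NP NP.

VP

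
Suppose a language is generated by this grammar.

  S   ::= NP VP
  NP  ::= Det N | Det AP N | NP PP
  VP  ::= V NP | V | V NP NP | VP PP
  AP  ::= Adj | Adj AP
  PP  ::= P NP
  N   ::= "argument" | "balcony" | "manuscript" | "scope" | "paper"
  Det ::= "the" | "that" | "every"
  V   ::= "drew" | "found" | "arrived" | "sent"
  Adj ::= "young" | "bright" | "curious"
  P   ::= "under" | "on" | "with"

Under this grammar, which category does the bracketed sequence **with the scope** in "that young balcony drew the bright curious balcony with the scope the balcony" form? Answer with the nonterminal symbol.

PP

S
  NP
    Det: that
    AP
      Adj: young
    N: balcony
  VP
    V: drew
    NP
      NP
        Det: the
        AP
          Adj: bright
          AP
            Adj: curious
        N: balcony
      PP
        P: with
        NP
          Det: the
          N: scope
    NP
      Det: the
      N: balcony
The span 'with the scope' is the PP node built by PP → P NP.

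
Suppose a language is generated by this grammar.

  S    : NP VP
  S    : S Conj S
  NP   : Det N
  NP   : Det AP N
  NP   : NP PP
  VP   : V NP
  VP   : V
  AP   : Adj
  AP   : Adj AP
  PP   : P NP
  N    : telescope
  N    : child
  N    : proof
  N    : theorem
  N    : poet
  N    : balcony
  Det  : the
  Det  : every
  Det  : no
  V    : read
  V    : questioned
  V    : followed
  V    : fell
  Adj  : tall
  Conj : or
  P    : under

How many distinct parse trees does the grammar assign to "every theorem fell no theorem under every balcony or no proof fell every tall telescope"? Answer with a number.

1

[S [S [NP [Det every] [N theorem]] [VP [V fell] [NP [NP [Det no] [N theorem]] [PP [P under] [NP [Det every] [N balcony]]]]]] [Conj or] [S [NP [Det no] [N proof]] [VP [V fell] [NP [Det every] [AP [Adj tall]] [N telescope]]]]]
No rule offers an alternative attachment or grouping for any span, so this is the only derivation.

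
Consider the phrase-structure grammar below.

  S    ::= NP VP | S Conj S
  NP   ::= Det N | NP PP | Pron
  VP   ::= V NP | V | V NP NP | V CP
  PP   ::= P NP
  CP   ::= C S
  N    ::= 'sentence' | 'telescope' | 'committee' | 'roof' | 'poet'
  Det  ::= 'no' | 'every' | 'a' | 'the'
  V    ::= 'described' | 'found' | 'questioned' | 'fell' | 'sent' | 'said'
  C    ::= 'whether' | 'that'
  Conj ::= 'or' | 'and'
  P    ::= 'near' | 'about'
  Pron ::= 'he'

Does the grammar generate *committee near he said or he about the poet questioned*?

For S → NP VP, no prefix of the string parses as an NP. The alternative S rule S → S Conj S likewise has no satisfying split.

Ungrammatical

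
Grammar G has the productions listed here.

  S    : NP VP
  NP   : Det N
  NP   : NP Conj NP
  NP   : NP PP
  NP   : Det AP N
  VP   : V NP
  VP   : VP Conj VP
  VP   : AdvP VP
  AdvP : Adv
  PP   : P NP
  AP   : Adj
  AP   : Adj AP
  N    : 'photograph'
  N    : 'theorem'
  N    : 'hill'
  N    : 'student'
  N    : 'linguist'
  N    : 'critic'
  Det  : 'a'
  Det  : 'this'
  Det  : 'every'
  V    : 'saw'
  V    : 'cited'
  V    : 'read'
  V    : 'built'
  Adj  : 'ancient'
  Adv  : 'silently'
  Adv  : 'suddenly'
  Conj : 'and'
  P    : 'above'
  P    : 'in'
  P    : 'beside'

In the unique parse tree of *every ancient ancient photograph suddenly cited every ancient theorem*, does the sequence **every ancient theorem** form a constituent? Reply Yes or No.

[S [NP [Det every] [AP [Adj ancient] [AP [Adj ancient]]] [N photograph]] [VP [AdvP [Adv suddenly]] [VP [V cited] [NP [Det every] [AP [Adj ancient]] [N theorem]]]]]
The words 'every ancient theorem' are exhaustively dominated by a single NP node (built by NP → Det AP N), so they form a constituent.

Yes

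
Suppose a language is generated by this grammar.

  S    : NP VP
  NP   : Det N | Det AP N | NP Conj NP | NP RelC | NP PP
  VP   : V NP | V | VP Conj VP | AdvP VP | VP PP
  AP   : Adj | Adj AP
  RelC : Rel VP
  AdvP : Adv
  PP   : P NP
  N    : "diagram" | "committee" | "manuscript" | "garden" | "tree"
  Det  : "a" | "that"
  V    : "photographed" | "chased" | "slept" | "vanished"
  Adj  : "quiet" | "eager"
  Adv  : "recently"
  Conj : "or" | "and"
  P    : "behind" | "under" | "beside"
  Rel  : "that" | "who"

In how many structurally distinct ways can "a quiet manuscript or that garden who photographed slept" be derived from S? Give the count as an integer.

The two bracketings:
[S [NP [NP [Det a] [AP [Adj quiet]] [N manuscript]] [Conj or] [NP [NP [Det that] [N garden]] [RelC [Rel who] [VP [V photographed]]]]] [VP [V slept]]]
[S [NP [NP [NP [Det a] [AP [Adj quiet]] [N manuscript]] [Conj or] [NP [Det that] [N garden]]] [RelC [Rel who] [VP [V photographed]]]] [VP [V slept]]]
The trees differ in how a recursive rule is bracketed over the same span.

2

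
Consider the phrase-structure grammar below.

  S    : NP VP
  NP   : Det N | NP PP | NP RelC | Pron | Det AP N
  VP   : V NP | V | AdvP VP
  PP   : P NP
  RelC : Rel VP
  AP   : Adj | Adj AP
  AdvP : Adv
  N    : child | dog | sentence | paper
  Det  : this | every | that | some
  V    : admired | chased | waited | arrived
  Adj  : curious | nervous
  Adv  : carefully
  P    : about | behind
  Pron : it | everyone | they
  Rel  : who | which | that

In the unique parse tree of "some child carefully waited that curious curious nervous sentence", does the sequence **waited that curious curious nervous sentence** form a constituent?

[S [NP [Det some] [N child]] [VP [AdvP [Adv carefully]] [VP [V waited] [NP [Det that] [AP [Adj curious] [AP [Adj curious] [AP [Adj nervous]]]] [N sentence]]]]]
The words 'waited that curious curious nervous sentence' are exhaustively dominated by a single VP node (built by VP → V NP), so they form a constituent.

Yes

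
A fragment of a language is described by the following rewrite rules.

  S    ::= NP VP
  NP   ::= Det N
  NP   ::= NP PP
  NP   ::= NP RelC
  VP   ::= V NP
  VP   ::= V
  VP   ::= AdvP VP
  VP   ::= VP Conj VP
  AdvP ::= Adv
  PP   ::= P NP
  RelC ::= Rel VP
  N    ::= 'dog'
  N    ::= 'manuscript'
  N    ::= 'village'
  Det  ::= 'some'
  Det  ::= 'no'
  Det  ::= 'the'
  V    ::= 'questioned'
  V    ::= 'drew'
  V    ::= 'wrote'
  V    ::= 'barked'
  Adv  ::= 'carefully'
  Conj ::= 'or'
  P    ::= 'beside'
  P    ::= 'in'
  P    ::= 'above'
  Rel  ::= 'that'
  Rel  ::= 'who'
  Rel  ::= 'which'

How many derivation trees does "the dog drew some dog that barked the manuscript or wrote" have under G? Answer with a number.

The two bracketings:
[S [NP [Det the] [N dog]] [VP [V drew] [NP [NP [Det some] [N dog]] [RelC [Rel that] [VP [VP [V barked] [NP [Det the] [N manuscript]]] [Conj or] [VP [V wrote]]]]]]]
[S [NP [Det the] [N dog]] [VP [VP [V drew] [NP [NP [Det some] [N dog]] [RelC [Rel that] [VP [V barked] [NP [Det the] [N manuscript]]]]]] [Conj or] [VP [V wrote]]]]
The trees differ in how a recursive rule is bracketed over the same span.

2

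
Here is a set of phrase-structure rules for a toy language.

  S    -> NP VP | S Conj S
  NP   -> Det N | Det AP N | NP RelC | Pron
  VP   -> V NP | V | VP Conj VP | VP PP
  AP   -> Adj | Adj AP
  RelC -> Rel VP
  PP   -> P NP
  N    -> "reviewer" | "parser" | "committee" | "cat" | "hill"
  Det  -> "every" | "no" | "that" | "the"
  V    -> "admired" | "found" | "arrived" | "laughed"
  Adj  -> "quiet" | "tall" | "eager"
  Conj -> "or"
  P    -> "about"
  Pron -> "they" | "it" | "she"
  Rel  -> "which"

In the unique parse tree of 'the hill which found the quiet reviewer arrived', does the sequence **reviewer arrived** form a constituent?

[S [NP [NP [Det the] [N hill]] [RelC [Rel which] [VP [V found] [NP [Det the] [AP [Adj quiet]] [N reviewer]]]]] [VP [V arrived]]]
The smallest constituent containing 'reviewer arrived' is the S spanning 'the hill which found the quiet reviewer arrived'; no single node in the tree dominates exactly the given words.

No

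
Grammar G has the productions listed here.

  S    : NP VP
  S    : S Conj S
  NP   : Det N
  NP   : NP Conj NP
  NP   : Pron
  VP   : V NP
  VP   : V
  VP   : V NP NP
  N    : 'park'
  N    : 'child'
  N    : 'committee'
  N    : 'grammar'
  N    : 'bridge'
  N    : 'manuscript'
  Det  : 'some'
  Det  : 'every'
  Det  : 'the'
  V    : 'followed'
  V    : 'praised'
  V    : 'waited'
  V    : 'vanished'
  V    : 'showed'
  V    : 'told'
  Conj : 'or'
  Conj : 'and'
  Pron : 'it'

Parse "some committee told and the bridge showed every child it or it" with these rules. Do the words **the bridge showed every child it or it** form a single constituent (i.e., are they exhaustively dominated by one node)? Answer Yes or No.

Yes

[S [S [NP [Det some] [N committee]] [VP [V told]]] [Conj and] [S [NP [Det the] [N bridge]] [VP [V showed] [NP [Det every] [N child]] [NP [NP [Pron it]] [Conj or] [NP [Pron it]]]]]]
The words 'the bridge showed every child it or it' are exhaustively dominated by a single S node (built by S → NP VP), so they form a constituent.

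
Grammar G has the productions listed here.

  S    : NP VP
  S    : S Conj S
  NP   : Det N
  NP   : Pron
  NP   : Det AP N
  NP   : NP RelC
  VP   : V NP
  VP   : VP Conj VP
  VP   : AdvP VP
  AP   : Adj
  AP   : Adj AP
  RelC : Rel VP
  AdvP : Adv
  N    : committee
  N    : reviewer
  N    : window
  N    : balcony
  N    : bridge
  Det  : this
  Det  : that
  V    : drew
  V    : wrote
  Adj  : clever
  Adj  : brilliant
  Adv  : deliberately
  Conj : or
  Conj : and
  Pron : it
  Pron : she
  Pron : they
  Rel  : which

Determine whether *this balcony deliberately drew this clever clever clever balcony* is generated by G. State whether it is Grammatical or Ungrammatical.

[S [NP [Det this] [N balcony]] [VP [AdvP [Adv deliberately]] [VP [V drew] [NP [Det this] [AP [Adj clever] [AP [Adj clever] [AP [Adj clever]]]] [N balcony]]]]]
Each bracket corresponds to one application of a listed rule, so the string is derivable from S.

Grammatical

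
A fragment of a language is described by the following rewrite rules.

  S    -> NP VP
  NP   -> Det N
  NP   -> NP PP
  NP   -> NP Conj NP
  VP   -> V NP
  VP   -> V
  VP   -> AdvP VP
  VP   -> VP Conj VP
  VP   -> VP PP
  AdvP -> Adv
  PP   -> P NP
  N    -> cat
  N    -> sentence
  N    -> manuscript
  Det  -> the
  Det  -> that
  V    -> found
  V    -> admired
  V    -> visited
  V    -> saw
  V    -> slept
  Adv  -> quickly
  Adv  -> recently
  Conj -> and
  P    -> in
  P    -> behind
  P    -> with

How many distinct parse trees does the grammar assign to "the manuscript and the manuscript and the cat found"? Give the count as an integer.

2

The two bracketings:
[S [NP [NP [Det the] [N manuscript]] [Conj and] [NP [NP [Det the] [N manuscript]] [Conj and] [NP [Det the] [N cat]]]] [VP [V found]]]
[S [NP [NP [NP [Det the] [N manuscript]] [Conj and] [NP [Det the] [N manuscript]]] [Conj and] [NP [Det the] [N cat]]] [VP [V found]]]
The trees differ in how a recursive rule is bracketed over the same span.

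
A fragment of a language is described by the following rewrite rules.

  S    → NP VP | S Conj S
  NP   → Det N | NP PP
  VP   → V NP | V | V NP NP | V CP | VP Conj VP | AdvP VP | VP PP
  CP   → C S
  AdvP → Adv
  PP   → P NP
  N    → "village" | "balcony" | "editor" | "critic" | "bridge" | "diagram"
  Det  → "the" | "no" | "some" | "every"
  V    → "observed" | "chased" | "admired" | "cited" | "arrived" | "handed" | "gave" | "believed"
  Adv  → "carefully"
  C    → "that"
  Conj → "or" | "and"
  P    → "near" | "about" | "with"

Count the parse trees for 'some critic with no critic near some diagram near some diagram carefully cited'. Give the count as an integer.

5

Two of the 5 distinct bracketings:
[S [NP [NP [Det some] [N critic]] [PP [P with] [NP [NP [Det no] [N critic]] [PP [P near] [NP [NP [Det some] [N diagram]] [PP [P near] [NP [Det some] [N diagram]]]]]]]] [VP [AdvP [Adv carefully]] [VP [V cited]]]]
[S [NP [NP [Det some] [N critic]] [PP [P with] [NP [NP [NP [Det no] [N critic]] [PP [P near] [NP [Det some] [N diagram]]]] [PP [P near] [NP [Det some] [N diagram]]]]]] [VP [AdvP [Adv carefully]] [VP [V cited]]]]
The trees differ in how a recursive rule is bracketed over the same span.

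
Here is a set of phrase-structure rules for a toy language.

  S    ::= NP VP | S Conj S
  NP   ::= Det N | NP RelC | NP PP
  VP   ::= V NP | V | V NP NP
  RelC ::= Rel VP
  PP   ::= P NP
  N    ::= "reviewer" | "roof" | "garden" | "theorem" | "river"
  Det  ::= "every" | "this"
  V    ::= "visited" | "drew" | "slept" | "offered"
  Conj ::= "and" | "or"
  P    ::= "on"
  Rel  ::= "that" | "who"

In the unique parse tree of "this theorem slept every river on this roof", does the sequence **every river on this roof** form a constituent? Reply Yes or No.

[S [NP [Det this] [N theorem]] [VP [V slept] [NP [NP [Det every] [N river]] [PP [P on] [NP [Det this] [N roof]]]]]]
The words 'every river on this roof' are exhaustively dominated by a single NP node (built by NP → NP PP), so they form a constituent.

Yes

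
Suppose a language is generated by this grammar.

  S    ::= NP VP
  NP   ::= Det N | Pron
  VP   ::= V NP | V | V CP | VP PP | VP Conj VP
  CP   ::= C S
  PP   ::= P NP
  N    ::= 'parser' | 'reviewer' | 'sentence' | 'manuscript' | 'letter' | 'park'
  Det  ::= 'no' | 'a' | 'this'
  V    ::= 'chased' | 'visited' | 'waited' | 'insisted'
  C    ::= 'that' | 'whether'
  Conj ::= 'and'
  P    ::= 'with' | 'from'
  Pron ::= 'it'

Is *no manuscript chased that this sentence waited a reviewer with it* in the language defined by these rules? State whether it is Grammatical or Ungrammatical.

Grammatical

S
  NP
    Det: no
    N: manuscript
  VP
    V: chased
    CP
      C: that
      S
        NP
          Det: this
          N: sentence
        VP
          VP
            V: waited
            NP
              Det: a
              N: reviewer
          PP
            P: with
            NP
              Pron: it
The bracketing above is licensed at every node by one of the given productions, with S at the root.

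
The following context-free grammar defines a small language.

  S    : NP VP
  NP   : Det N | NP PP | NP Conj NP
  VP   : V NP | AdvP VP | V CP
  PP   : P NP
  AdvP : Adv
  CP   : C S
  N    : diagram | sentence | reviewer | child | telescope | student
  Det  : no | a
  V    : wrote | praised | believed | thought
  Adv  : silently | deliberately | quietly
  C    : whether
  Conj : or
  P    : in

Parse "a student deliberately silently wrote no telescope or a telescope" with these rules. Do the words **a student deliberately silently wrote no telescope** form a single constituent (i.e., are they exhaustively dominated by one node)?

No

[S [NP [Det a] [N student]] [VP [AdvP [Adv deliberately]] [VP [AdvP [Adv silently]] [VP [V wrote] [NP [NP [Det no] [N telescope]] [Conj or] [NP [Det a] [N telescope]]]]]]]
The smallest constituent containing 'a student deliberately silently wrote no telescope' is the S spanning 'a student deliberately silently wrote no telescope or a telescope'; no single node in the tree dominates exactly the given words.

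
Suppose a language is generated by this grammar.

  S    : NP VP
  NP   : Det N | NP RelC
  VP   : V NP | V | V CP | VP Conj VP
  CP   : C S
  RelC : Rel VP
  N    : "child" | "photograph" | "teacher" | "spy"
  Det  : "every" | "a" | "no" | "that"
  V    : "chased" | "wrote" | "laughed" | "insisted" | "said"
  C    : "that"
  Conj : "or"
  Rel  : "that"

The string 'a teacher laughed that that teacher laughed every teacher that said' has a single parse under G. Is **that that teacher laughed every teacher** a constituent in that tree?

[S [NP [Det a] [N teacher]] [VP [V laughed] [CP [C that] [S [NP [Det that] [N teacher]] [VP [V laughed] [NP [NP [Det every] [N teacher]] [RelC [Rel that] [VP [V said]]]]]]]]]
The smallest constituent containing 'that that teacher laughed every teacher' is the CP spanning 'that that teacher laughed every teacher that said'; no single node in the tree dominates exactly the given words.

No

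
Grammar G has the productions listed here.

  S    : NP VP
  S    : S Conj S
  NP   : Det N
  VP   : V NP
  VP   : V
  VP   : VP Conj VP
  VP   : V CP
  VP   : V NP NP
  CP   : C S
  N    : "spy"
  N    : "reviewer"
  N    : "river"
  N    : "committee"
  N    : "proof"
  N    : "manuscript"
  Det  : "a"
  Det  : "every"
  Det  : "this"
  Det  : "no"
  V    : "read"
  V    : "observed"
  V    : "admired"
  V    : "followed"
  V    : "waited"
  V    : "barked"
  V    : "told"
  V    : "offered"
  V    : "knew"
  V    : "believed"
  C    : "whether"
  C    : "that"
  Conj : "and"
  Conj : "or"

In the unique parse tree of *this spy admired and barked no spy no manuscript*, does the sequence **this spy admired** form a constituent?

[S [NP [Det this] [N spy]] [VP [VP [V admired]] [Conj and] [VP [V barked] [NP [Det no] [N spy]] [NP [Det no] [N manuscript]]]]]
The smallest constituent containing 'this spy admired' is the S spanning 'this spy admired and barked no spy no manuscript'; no single node in the tree dominates exactly the given words.

No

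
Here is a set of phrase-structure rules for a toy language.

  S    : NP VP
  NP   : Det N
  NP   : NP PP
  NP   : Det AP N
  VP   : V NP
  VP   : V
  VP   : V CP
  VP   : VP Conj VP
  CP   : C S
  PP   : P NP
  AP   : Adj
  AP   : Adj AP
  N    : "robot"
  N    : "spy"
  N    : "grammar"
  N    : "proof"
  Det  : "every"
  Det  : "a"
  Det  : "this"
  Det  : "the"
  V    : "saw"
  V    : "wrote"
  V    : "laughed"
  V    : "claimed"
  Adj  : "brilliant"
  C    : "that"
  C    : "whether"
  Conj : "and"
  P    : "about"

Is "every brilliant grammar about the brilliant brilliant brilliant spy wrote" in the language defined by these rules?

Grammatical

S
  NP
    NP
      Det: every
      AP
        Adj: brilliant
      N: grammar
    PP
      P: about
      NP
        Det: the
        AP
          Adj: brilliant
          AP
            Adj: brilliant
            AP
              Adj: brilliant
        N: spy
  VP
    V: wrote
Every word is introduced by a lexical rule and the phrasal rules combine the resulting categories into a single S.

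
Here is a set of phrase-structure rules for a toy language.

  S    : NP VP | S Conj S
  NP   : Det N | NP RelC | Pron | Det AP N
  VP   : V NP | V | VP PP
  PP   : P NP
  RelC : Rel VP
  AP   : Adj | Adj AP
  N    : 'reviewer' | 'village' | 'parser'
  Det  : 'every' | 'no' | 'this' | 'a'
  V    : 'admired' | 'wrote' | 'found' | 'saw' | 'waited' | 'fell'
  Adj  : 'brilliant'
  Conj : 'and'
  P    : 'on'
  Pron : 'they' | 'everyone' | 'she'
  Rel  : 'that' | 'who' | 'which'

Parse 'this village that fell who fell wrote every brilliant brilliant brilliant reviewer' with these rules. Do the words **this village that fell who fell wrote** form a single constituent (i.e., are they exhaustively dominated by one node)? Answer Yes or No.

[S [NP [NP [NP [Det this] [N village]] [RelC [Rel that] [VP [V fell]]]] [RelC [Rel who] [VP [V fell]]]] [VP [V wrote] [NP [Det every] [AP [Adj brilliant] [AP [Adj brilliant] [AP [Adj brilliant]]]] [N reviewer]]]]
The smallest constituent containing 'this village that fell who fell wrote' is the S spanning 'this village that fell who fell wrote every brilliant brilliant brilliant reviewer'; no single node in the tree dominates exactly the given words.

No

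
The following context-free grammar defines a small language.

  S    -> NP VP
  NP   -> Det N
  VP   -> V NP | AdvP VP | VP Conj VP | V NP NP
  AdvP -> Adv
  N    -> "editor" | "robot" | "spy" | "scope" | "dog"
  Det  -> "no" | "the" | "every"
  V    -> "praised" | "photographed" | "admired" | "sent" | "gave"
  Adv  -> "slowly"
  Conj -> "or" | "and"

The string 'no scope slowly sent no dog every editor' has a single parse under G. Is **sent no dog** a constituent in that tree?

No

[S [NP [Det no] [N scope]] [VP [AdvP [Adv slowly]] [VP [V sent] [NP [Det no] [N dog]] [NP [Det every] [N editor]]]]]
The smallest constituent containing 'sent no dog' is the VP spanning 'sent no dog every editor'; no single node in the tree dominates exactly the given words.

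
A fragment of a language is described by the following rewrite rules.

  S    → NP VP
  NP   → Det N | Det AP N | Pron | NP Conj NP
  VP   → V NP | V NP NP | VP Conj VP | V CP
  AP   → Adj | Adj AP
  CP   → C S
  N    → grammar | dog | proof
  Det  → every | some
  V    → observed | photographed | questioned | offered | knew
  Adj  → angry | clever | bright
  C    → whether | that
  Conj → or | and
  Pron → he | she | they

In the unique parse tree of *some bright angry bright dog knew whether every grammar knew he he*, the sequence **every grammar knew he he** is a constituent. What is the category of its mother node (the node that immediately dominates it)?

S
  NP
    Det: some
    AP
      Adj: bright
      AP
        Adj: angry
        AP
          Adj: bright
    N: dog
  VP
    V: knew
    CP
      C: whether
      S
        NP
          Det: every
          N: grammar
        VP
          V: knew
          NP
            Pron: he
          NP
            Pron: he
The span 'every grammar knew he he' is the S node built by S → NP VP.
Its mother is the CP built by CP → C S.

CP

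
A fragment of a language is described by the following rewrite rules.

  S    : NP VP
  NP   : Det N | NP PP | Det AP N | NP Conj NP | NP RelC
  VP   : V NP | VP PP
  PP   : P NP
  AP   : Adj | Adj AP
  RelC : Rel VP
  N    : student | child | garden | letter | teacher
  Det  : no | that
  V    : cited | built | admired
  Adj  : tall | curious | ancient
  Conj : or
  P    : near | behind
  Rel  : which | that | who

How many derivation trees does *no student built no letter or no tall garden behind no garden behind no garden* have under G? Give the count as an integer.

Two of the 9 distinct bracketings:
[S [NP [Det no] [N student]] [VP [V built] [NP [NP [NP [Det no] [N letter]] [Conj or] [NP [Det no] [AP [Adj tall]] [N garden]]] [PP [P behind] [NP [NP [Det no] [N garden]] [PP [P behind] [NP [Det no] [N garden]]]]]]]]
[S [NP [Det no] [N student]] [VP [V built] [NP [NP [NP [NP [Det no] [N letter]] [Conj or] [NP [Det no] [AP [Adj tall]] [N garden]]] [PP [P behind] [NP [Det no] [N garden]]]] [PP [P behind] [NP [Det no] [N garden]]]]]]
The trees differ in how a recursive rule is bracketed over the same span.

9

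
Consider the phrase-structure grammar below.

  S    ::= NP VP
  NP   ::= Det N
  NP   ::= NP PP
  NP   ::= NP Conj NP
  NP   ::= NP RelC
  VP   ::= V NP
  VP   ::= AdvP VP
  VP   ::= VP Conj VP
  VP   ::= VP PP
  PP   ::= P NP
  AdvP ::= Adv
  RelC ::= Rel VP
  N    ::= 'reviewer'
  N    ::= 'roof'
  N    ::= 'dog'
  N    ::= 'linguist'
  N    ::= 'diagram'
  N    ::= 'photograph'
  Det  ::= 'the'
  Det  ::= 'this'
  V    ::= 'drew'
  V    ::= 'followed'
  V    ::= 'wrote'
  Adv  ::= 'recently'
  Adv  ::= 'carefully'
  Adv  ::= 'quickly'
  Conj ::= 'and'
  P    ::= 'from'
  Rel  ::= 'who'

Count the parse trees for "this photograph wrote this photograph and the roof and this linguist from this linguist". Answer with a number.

Two of the 7 distinct bracketings:
[S [NP [Det this] [N photograph]] [VP [V wrote] [NP [NP [NP [Det this] [N photograph]] [Conj and] [NP [NP [Det the] [N roof]] [Conj and] [NP [Det this] [N linguist]]]] [PP [P from] [NP [Det this] [N linguist]]]]]]
[S [NP [Det this] [N photograph]] [VP [V wrote] [NP [NP [NP [NP [Det this] [N photograph]] [Conj and] [NP [Det the] [N roof]]] [Conj and] [NP [Det this] [N linguist]]] [PP [P from] [NP [Det this] [N linguist]]]]]]
The trees differ in how a recursive rule is bracketed over the same span.

7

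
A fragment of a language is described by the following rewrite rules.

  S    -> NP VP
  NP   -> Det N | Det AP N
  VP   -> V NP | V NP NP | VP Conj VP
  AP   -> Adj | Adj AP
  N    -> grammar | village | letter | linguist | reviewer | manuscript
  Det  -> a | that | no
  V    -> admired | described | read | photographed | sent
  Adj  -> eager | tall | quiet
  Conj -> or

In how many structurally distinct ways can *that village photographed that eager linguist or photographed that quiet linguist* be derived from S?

1

[S [NP [Det that] [N village]] [VP [VP [V photographed] [NP [Det that] [AP [Adj eager]] [N linguist]]] [Conj or] [VP [V photographed] [NP [Det that] [AP [Adj quiet]] [N linguist]]]]]
No rule offers an alternative attachment or grouping for any span, so this is the only derivation.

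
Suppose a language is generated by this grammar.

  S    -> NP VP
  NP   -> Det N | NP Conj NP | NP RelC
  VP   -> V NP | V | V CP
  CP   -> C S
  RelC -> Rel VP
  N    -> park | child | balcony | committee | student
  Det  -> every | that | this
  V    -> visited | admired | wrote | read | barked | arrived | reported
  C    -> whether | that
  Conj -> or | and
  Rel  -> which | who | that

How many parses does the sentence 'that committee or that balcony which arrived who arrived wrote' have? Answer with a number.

Two of the 3 distinct bracketings:
[S [NP [NP [Det that] [N committee]] [Conj or] [NP [NP [NP [Det that] [N balcony]] [RelC [Rel which] [VP [V arrived]]]] [RelC [Rel who] [VP [V arrived]]]]] [VP [V wrote]]]
[S [NP [NP [NP [Det that] [N committee]] [Conj or] [NP [NP [Det that] [N balcony]] [RelC [Rel which] [VP [V arrived]]]]] [RelC [Rel who] [VP [V arrived]]]] [VP [V wrote]]]
The trees differ in how a recursive rule is bracketed over the same span.

3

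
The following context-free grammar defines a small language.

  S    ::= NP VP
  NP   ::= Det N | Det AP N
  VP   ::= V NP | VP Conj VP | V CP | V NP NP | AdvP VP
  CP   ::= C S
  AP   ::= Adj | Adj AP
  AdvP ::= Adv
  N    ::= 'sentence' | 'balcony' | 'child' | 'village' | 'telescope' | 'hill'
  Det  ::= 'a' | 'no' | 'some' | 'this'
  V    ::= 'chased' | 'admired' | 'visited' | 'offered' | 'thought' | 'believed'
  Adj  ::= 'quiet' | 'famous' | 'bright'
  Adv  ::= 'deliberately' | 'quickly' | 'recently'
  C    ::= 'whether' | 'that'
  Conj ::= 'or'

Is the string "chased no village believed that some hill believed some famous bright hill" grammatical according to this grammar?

For S → NP VP, no prefix of the string parses as an NP.

Ungrammatical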